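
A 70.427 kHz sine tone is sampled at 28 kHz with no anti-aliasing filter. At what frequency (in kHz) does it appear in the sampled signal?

Nyquist = 28,000/2 = 14,000 Hz; 70,427 Hz exceeds it.
Alias = |70,427 − 3×28,000| = |70,427 − 84,000| = 13,573 Hz = 13.573 kHz.

13.573 kHz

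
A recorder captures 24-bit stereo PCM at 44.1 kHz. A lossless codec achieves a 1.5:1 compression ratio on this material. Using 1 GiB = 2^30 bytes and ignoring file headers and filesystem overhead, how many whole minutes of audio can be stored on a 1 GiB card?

101 minutes

Uncompressed byte rate = 44,100 × 3 × 2 = 264,600 bytes/s.
After 1.5:1 compression, effective rate ≈ 176400 bytes/s.
Capacity = 1 × 1,073,741,824 = 1,073,741,824 bytes.
1,073,741,824 / effective rate ≈ 6086.97 s → 101 minutes.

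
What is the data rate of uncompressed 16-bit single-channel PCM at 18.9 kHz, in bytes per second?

Bit rate = 18,900 × 16 × 1 = 302,400 bits/s.
302,400 / 8 = 37,800 bytes/s.

37,800 bytes/s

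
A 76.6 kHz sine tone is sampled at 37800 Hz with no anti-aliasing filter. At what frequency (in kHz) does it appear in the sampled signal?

Nyquist = 37,800/2 = 18,900 Hz; 76,600 Hz exceeds it.
Alias = |76,600 − 2×37,800| = |76,600 − 75,600| = 1,000 Hz = 1 kHz.

1 kHz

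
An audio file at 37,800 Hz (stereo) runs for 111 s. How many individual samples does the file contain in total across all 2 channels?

37,800 × 111 s × 2 ch = 8,391,600 samples.

8,391,600 samples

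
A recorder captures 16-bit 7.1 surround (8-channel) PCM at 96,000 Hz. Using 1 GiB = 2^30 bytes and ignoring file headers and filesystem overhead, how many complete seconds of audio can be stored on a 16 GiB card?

11,184 seconds

Uncompressed byte rate = 96,000 × 2 × 8 = 1,536,000 bytes/s.
Capacity = 16 × 1,073,741,824 = 17,179,869,184 bytes.
17,179,869,184 / 1,536,000 ≈ 11184.81 s → 11,184 seconds.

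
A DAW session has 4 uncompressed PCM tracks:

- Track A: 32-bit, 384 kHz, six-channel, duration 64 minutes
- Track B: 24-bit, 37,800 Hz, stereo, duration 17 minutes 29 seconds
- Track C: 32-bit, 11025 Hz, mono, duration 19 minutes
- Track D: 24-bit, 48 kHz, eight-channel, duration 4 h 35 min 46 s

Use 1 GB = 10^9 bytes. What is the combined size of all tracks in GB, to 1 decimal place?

54.7 GB

Track A: 64 minutes = 3,840 s; 384,000 × 3,840 × 4 × 6 = 35,389,440,000 bytes.
Track B: 17 minutes 29 seconds = 1,049 s; 37,800 × 1,049 × 3 × 2 = 237,913,200 bytes.
Track C: 19 minutes = 1,140 s; 11,025 × 1,140 × 4 × 1 = 50,274,000 bytes.
Track D: 4 h 35 min 46 s = 16,546 s; 48,000 × 16,546 × 3 × 8 = 19,060,992,000 bytes.
Total = 54,738,619,200 bytes = 54.7 GB.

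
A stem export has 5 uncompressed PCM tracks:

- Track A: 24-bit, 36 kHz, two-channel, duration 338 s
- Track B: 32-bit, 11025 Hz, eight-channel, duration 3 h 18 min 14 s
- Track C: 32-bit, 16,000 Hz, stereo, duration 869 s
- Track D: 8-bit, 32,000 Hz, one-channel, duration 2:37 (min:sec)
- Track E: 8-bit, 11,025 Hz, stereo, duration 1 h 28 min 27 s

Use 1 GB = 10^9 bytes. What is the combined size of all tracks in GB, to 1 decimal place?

Track A: 36,000 × 338 × 3 × 2 = 73,008,000 bytes.
Track B: 3 h 18 min 14 s = 11,894 s; 11,025 × 11,894 × 4 × 8 = 4,196,203,200 bytes.
Track C: 16,000 × 869 × 4 × 2 = 111,232,000 bytes.
Track D: 2:37 (min:sec) = 157 s; 32,000 × 157 × 1 × 1 = 5,024,000 bytes.
Track E: 1 h 28 min 27 s = 5,307 s; 11,025 × 5,307 × 1 × 2 = 117,019,350 bytes.
Total = 4,502,486,550 bytes = 4.5 GB.

4.5 GB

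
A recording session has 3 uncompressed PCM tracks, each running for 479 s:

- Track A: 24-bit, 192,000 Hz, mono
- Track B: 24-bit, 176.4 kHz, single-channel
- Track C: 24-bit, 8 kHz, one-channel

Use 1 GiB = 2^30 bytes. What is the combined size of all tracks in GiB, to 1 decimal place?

0.5 GiB

Track A: 192,000 × 479 × 3 × 1 = 275,904,000 bytes.
Track B: 176,400 × 479 × 3 × 1 = 253,486,800 bytes.
Track C: 8,000 × 479 × 3 × 1 = 11,496,000 bytes.
Total = 540,886,800 bytes = 0.5 GiB.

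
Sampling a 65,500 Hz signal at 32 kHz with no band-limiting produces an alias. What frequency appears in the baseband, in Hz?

1,500 Hz

Nyquist = 32,000/2 = 16,000 Hz; 65,500 Hz exceeds it.
Alias = |65,500 − 2×32,000| = |65,500 − 64,000| = 1,500 Hz.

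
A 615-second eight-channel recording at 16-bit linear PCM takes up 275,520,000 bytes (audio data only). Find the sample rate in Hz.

Bytes = sample_rate × seconds × bytes_per_sample × channels.
sample_rate = 275,520,000 / (615 × 2 × 8) = 275,520,000 / 9,840 = 28,000 Hz.

28,000 Hz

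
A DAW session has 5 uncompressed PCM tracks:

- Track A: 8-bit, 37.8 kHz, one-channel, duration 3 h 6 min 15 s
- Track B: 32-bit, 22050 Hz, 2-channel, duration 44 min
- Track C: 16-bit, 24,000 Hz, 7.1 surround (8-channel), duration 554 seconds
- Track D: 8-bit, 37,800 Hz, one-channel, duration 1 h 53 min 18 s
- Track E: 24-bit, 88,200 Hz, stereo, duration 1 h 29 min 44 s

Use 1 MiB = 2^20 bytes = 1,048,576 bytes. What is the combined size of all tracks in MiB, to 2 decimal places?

Track A: 3 h 6 min 15 s = 11,175 s; 37,800 × 11,175 × 1 × 1 = 422,415,000 bytes.
Track B: 44 min = 2,640 s; 22,050 × 2,640 × 4 × 2 = 465,696,000 bytes.
Track C: 24,000 × 554 × 2 × 8 = 212,736,000 bytes.
Track D: 1 h 53 min 18 s = 6,798 s; 37,800 × 6,798 × 1 × 1 = 256,964,400 bytes.
Track E: 1 h 29 min 44 s = 5,384 s; 88,200 × 5,384 × 3 × 2 = 2,849,212,800 bytes.
Total = 4,207,024,200 bytes = 4012.13 MiB.

4012.13 MiB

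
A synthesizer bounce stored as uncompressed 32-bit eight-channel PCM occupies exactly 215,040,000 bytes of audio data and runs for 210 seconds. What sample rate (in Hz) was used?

32,000 Hz

Bytes = sample_rate × seconds × bytes_per_sample × channels.
sample_rate = 215,040,000 / (210 × 4 × 8) = 215,040,000 / 6,720 = 32,000 Hz.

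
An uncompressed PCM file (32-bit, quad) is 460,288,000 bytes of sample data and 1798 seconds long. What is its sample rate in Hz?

Bytes = sample_rate × seconds × bytes_per_sample × channels.
sample_rate = 460,288,000 / (1,798 × 4 × 4) = 460,288,000 / 28,768 = 16,000 Hz.

16,000 Hz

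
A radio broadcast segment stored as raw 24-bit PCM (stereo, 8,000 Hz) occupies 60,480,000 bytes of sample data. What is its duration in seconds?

Byte rate = 8,000 × 3 × 2 = 48,000 bytes/s.
Duration = 60,480,000 / 48,000 = 1,260 s.

1,260 seconds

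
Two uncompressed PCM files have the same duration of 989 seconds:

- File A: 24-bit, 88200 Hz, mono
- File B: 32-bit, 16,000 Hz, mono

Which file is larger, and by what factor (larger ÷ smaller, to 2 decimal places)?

File A: 88,200 × 3 × 1 = 264,600 bytes/s.
File B: 16,000 × 4 × 1 = 64,000 bytes/s.
File A is larger; ratio = 261,689,400 / 63,296,000 = 4.13.

File A, by a factor of 4.13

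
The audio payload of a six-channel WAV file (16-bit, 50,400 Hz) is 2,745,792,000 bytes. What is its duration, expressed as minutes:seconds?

75:40

Byte rate = 50,400 × 2 × 6 = 604,800 bytes/s.
Duration = 2,745,792,000 / 604,800 = 4,540 s.
4,540 s = 75:40.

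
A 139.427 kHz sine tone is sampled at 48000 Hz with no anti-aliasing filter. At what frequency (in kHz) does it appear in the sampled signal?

Nyquist = 48,000/2 = 24,000 Hz; 139,427 Hz exceeds it.
Alias = |139,427 − 3×48,000| = |139,427 − 144,000| = 4,573 Hz = 4.573 kHz.

4.573 kHz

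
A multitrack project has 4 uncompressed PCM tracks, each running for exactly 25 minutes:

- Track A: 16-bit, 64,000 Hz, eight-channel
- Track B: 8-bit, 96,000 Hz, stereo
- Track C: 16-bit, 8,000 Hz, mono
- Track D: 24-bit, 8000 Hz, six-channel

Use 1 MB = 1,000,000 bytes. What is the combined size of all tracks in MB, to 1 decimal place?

2064.0 MB

exactly 25 minutes = 1,500 s.
Track A: 64,000 × 1,500 × 2 × 8 = 1,536,000,000 bytes.
Track B: 96,000 × 1,500 × 1 × 2 = 288,000,000 bytes.
Track C: 8,000 × 1,500 × 2 × 1 = 24,000,000 bytes.
Track D: 8,000 × 1,500 × 3 × 6 = 216,000,000 bytes.
Total = 2,064,000,000 bytes = 2064.0 MB.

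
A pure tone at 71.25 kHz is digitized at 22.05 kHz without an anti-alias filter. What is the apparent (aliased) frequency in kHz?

5.1 kHz

Nyquist = 22,050/2 = 11,025 Hz; 71,250 Hz exceeds it.
Alias = |71,250 − 3×22,050| = |71,250 − 66,150| = 5,100 Hz = 5.1 kHz.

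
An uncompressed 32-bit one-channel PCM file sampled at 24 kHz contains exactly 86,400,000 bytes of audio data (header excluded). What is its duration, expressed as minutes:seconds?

Byte rate = 24,000 × 4 × 1 = 96,000 bytes/s.
Duration = 86,400,000 / 96,000 = 900 s.
900 s = 15:00.

15:00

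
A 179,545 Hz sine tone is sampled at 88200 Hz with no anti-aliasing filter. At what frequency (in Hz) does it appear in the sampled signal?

3,145 Hz

Nyquist = 88,200/2 = 44,100 Hz; 179,545 Hz exceeds it.
Alias = |179,545 − 2×88,200| = |179,545 − 176,400| = 3,145 Hz.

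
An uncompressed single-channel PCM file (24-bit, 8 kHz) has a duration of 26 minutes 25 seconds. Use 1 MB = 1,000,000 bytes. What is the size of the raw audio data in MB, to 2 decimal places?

38.04 MB

Duration = 26 minutes 25 seconds = 1,585 s.
Bytes = 8,000 samples/s × 1,585 s × 3 bytes/sample × 1 ch = 38,040,000 bytes.
38,040,000 / 1,000,000 = 38.04 MB.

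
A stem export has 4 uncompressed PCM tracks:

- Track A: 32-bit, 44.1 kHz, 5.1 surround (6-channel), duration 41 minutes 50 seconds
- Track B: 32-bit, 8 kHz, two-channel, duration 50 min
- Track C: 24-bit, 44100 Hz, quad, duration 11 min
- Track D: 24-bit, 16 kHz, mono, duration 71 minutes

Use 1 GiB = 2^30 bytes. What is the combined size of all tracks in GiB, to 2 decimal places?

Track A: 41 minutes 50 seconds = 2,510 s; 44,100 × 2,510 × 4 × 6 = 2,656,584,000 bytes.
Track B: 50 min = 3,000 s; 8,000 × 3,000 × 4 × 2 = 192,000,000 bytes.
Track C: 11 min = 660 s; 44,100 × 660 × 3 × 4 = 349,272,000 bytes.
Track D: 71 minutes = 4,260 s; 16,000 × 4,260 × 3 × 1 = 204,480,000 bytes.
Total = 3,402,336,000 bytes = 3.17 GiB.

3.17 GiB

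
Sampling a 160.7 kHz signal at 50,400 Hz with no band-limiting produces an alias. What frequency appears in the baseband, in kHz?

9.5 kHz

Nyquist = 50,400/2 = 25,200 Hz; 160,700 Hz exceeds it.
Alias = |160,700 − 3×50,400| = |160,700 − 151,200| = 9,500 Hz = 9.5 kHz.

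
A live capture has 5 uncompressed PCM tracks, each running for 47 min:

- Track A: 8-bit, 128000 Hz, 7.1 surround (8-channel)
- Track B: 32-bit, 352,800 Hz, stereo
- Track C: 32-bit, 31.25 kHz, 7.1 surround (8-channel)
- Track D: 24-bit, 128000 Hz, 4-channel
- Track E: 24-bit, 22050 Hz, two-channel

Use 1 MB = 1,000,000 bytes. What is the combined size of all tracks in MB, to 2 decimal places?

47 min = 2,820 s.
Track A: 128,000 × 2,820 × 1 × 8 = 2,887,680,000 bytes.
Track B: 352,800 × 2,820 × 4 × 2 = 7,959,168,000 bytes.
Track C: 31,250 × 2,820 × 4 × 8 = 2,820,000,000 bytes.
Track D: 128,000 × 2,820 × 3 × 4 = 4,331,520,000 bytes.
Track E: 22,050 × 2,820 × 3 × 2 = 373,086,000 bytes.
Total = 18,371,454,000 bytes = 18371.45 MB.

18371.45 MB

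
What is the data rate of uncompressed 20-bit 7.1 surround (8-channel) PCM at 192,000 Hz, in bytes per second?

3,840,000 bytes/s

Bit rate = 192,000 × 20 × 8 = 30,720,000 bits/s.
30,720,000 / 8 = 3,840,000 bytes/s.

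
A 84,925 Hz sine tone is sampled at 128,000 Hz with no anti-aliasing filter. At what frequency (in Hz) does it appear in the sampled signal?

43,075 Hz

Nyquist = 128,000/2 = 64,000 Hz; 84,925 Hz exceeds it.
Alias = |84,925 − 1×128,000| = |84,925 − 128,000| = 43,075 Hz.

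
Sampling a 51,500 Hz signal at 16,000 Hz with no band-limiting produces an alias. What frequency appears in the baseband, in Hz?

3,500 Hz

Nyquist = 16,000/2 = 8,000 Hz; 51,500 Hz exceeds it.
Alias = |51,500 − 3×16,000| = |51,500 − 48,000| = 3,500 Hz.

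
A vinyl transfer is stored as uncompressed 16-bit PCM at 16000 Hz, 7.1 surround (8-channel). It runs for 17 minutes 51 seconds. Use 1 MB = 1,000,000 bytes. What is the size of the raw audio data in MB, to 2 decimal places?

274.18 MB

Duration = 17 minutes 51 seconds = 1,071 s.
Bytes = 16,000 samples/s × 1,071 s × 2 bytes/sample × 8 ch = 274,176,000 bytes.
274,176,000 / 1,000,000 = 274.18 MB.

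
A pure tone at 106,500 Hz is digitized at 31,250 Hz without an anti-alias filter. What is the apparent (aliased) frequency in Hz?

12,750 Hz

Nyquist = 31,250/2 = 15,625 Hz; 106,500 Hz exceeds it.
Alias = |106,500 − 3×31,250| = |106,500 − 93,750| = 12,750 Hz.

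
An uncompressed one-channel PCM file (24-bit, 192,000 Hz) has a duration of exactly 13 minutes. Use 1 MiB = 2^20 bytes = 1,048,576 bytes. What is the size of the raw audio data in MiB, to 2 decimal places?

428.47 MiB

Duration = exactly 13 minutes = 780 s.
Bytes = 192,000 samples/s × 780 s × 3 bytes/sample × 1 ch = 449,280,000 bytes.
449,280,000 / 1,048,576 = 428.47 MiB.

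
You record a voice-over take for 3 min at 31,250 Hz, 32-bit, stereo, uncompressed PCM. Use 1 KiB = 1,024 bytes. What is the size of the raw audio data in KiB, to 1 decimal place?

Duration = 3 min = 180 s.
Bytes = 31,250 samples/s × 180 s × 4 bytes/sample × 2 ch = 45,000,000 bytes.
45,000,000 / 1,024 = 43945.3 KiB.

43945.3 KiB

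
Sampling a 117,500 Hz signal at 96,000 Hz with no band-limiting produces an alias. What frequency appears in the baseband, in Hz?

Nyquist = 96,000/2 = 48,000 Hz; 117,500 Hz exceeds it.
Alias = |117,500 − 1×96,000| = |117,500 − 96,000| = 21,500 Hz.

21,500 Hz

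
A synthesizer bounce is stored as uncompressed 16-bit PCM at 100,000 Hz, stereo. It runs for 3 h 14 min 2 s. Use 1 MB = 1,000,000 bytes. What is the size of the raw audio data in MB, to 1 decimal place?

Duration = 3 h 14 min 2 s = 11,642 s.
Bytes = 100,000 samples/s × 11,642 s × 2 bytes/sample × 2 ch = 4,656,800,000 bytes.
4,656,800,000 / 1,000,000 = 4656.8 MB.

4656.8 MB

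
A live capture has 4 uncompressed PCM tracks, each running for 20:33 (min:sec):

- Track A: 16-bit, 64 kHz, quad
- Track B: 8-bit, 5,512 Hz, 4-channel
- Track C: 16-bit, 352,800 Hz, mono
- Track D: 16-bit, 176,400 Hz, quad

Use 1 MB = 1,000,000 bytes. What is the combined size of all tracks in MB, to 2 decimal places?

20:33 (min:sec) = 1,233 s.
Track A: 64,000 × 1,233 × 2 × 4 = 631,296,000 bytes.
Track B: 5,512 × 1,233 × 1 × 4 = 27,185,184 bytes.
Track C: 352,800 × 1,233 × 2 × 1 = 870,004,800 bytes.
Track D: 176,400 × 1,233 × 2 × 4 = 1,740,009,600 bytes.
Total = 3,268,495,584 bytes = 3268.50 MB.

3268.50 MB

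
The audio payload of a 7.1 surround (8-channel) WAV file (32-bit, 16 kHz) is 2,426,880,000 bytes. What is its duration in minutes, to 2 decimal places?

Byte rate = 16,000 × 4 × 8 = 512,000 bytes/s.
Duration = 2,426,880,000 / 512,000 = 4,740 s.
4,740 s / 60 = 79.00 minutes.

79.00 minutes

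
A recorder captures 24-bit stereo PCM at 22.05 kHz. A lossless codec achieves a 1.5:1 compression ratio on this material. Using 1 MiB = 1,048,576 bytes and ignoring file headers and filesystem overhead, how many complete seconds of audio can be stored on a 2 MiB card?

23 seconds

Uncompressed byte rate = 22,050 × 3 × 2 = 132,300 bytes/s.
After 1.5:1 compression, effective rate ≈ 88200 bytes/s.
Capacity = 2 × 1,048,576 = 2,097,152 bytes.
2,097,152 / effective rate ≈ 23.78 s → 23 seconds.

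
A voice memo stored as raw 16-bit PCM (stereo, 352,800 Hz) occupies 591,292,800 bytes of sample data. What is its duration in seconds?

419 seconds

Byte rate = 352,800 × 2 × 2 = 1,411,200 bytes/s.
Duration = 591,292,800 / 1,411,200 = 419 s.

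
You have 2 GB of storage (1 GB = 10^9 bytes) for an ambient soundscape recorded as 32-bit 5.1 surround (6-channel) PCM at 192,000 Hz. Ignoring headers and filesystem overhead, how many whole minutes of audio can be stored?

Uncompressed byte rate = 192,000 × 4 × 6 = 4,608,000 bytes/s.
Capacity = 2 × 1,000,000,000 = 2,000,000,000 bytes.
2,000,000,000 / 4,608,000 ≈ 434.03 s → 7 minutes.

7 minutes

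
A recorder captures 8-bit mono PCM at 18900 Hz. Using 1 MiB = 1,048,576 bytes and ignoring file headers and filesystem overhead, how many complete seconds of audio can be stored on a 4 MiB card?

Uncompressed byte rate = 18,900 × 1 × 1 = 18,900 bytes/s.
Capacity = 4 × 1,048,576 = 4,194,304 bytes.
4,194,304 / 18,900 ≈ 221.92 s → 221 seconds.

221 seconds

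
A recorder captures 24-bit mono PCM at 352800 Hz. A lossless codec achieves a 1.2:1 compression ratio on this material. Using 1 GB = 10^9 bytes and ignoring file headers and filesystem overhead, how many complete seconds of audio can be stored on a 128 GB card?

Uncompressed byte rate = 352,800 × 3 × 1 = 1,058,400 bytes/s.
After 1.2:1 compression, effective rate ≈ 882000 bytes/s.
Capacity = 128 × 1,000,000,000 = 128,000,000,000 bytes.
128,000,000,000 / effective rate ≈ 145124.72 s → 145,124 seconds.

145,124 seconds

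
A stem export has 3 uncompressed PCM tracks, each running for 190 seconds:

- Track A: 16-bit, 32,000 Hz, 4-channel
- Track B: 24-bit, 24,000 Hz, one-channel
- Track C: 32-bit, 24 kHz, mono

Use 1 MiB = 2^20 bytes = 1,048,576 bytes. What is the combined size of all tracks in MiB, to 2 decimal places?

76.83 MiB

Track A: 32,000 × 190 × 2 × 4 = 48,640,000 bytes.
Track B: 24,000 × 190 × 3 × 1 = 13,680,000 bytes.
Track C: 24,000 × 190 × 4 × 1 = 18,240,000 bytes.
Total = 80,560,000 bytes = 76.83 MiB.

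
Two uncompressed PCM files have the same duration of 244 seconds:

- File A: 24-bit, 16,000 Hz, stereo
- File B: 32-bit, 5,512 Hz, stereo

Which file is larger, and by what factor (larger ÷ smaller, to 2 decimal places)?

File A, by a factor of 2.18

File A: 16,000 × 3 × 2 = 96,000 bytes/s.
File B: 5,512 × 4 × 2 = 44,096 bytes/s.
File A is larger; ratio = 23,424,000 / 10,759,424 = 2.18.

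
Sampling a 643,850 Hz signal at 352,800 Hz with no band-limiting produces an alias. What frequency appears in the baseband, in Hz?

61,750 Hz

Nyquist = 352,800/2 = 176,400 Hz; 643,850 Hz exceeds it.
Alias = |643,850 − 2×352,800| = |643,850 − 705,600| = 61,750 Hz.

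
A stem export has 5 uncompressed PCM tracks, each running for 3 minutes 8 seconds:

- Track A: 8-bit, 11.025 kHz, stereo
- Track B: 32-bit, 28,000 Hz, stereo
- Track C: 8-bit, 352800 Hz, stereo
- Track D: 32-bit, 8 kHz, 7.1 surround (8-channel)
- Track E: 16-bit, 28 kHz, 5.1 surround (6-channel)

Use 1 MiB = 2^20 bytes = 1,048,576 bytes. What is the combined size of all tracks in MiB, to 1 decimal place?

276.8 MiB

3 minutes 8 seconds = 188 s.
Track A: 11,025 × 188 × 1 × 2 = 4,145,400 bytes.
Track B: 28,000 × 188 × 4 × 2 = 42,112,000 bytes.
Track C: 352,800 × 188 × 1 × 2 = 132,652,800 bytes.
Track D: 8,000 × 188 × 4 × 8 = 48,128,000 bytes.
Track E: 28,000 × 188 × 2 × 6 = 63,168,000 bytes.
Total = 290,206,200 bytes = 276.8 MiB.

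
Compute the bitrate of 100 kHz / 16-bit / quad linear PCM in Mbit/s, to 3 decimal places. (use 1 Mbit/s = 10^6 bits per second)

Bit rate = 100,000 × 16 × 4 = 6,400,000 bits/s.
= 6.400 Mbit/s.

6.400 Mbit/s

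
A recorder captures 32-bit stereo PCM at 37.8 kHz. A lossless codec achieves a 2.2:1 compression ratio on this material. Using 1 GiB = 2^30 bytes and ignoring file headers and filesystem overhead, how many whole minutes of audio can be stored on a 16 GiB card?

2,083 minutes

Uncompressed byte rate = 37,800 × 4 × 2 = 302,400 bytes/s.
After 2.2:1 compression, effective rate ≈ 137454.55 bytes/s.
Capacity = 16 × 1,073,741,824 = 17,179,869,184 bytes.
17,179,869,184 / effective rate ≈ 124985.82 s → 2,083 minutes.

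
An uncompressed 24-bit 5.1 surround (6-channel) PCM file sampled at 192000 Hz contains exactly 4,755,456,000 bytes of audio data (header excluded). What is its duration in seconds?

Byte rate = 192,000 × 3 × 6 = 3,456,000 bytes/s.
Duration = 4,755,456,000 / 3,456,000 = 1,376 s.

1,376 seconds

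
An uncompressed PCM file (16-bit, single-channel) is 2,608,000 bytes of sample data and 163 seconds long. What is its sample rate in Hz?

8,000 Hz

Bytes = sample_rate × seconds × bytes_per_sample × channels.
sample_rate = 2,608,000 / (163 × 2 × 1) = 2,608,000 / 326 = 8,000 Hz.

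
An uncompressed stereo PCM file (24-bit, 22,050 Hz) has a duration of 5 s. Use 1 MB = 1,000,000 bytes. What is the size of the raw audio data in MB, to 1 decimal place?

0.7 MB

Bytes = 22,050 samples/s × 5 s × 3 bytes/sample × 2 ch = 661,500 bytes.
661,500 / 1,000,000 = 0.7 MB.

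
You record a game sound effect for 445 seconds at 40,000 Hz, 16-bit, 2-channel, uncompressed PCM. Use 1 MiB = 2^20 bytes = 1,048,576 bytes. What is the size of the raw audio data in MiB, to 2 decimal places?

Bytes = 40,000 samples/s × 445 s × 2 bytes/sample × 2 ch = 71,200,000 bytes.
71,200,000 / 1,048,576 = 67.90 MiB.

67.90 MiB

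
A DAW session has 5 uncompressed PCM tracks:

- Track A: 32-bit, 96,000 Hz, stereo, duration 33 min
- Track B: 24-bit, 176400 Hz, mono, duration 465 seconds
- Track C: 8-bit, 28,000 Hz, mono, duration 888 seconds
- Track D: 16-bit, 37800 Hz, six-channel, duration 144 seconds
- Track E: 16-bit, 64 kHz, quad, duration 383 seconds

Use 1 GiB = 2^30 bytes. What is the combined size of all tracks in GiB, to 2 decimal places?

Track A: 33 min = 1,980 s; 96,000 × 1,980 × 4 × 2 = 1,520,640,000 bytes.
Track B: 176,400 × 465 × 3 × 1 = 246,078,000 bytes.
Track C: 28,000 × 888 × 1 × 1 = 24,864,000 bytes.
Track D: 37,800 × 144 × 2 × 6 = 65,318,400 bytes.
Track E: 64,000 × 383 × 2 × 4 = 196,096,000 bytes.
Total = 2,052,996,400 bytes = 1.91 GiB.

1.91 GiB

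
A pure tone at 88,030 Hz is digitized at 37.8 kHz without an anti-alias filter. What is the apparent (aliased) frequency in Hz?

12,430 Hz

Nyquist = 37,800/2 = 18,900 Hz; 88,030 Hz exceeds it.
Alias = |88,030 − 2×37,800| = |88,030 − 75,600| = 12,430 Hz.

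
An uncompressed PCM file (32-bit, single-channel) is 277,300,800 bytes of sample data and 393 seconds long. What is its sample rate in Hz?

Bytes = sample_rate × seconds × bytes_per_sample × channels.
sample_rate = 277,300,800 / (393 × 4 × 1) = 277,300,800 / 1,572 = 176,400 Hz.

176,400 Hz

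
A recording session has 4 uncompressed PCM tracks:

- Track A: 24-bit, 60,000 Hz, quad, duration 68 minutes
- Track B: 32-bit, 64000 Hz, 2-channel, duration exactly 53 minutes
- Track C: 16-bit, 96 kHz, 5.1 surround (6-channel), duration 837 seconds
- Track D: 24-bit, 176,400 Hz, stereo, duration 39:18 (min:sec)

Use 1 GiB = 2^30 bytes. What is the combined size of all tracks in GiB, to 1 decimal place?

7.5 GiB

Track A: 68 minutes = 4,080 s; 60,000 × 4,080 × 3 × 4 = 2,937,600,000 bytes.
Track B: exactly 53 minutes = 3,180 s; 64,000 × 3,180 × 4 × 2 = 1,628,160,000 bytes.
Track C: 96,000 × 837 × 2 × 6 = 964,224,000 bytes.
Track D: 39:18 (min:sec) = 2,358 s; 176,400 × 2,358 × 3 × 2 = 2,495,707,200 bytes.
Total = 8,025,691,200 bytes = 7.5 GiB.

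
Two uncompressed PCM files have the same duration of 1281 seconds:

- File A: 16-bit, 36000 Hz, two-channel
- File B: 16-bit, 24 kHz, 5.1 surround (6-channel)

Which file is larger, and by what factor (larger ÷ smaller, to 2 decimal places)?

File B, by a factor of 2.00

File A: 36,000 × 2 × 2 = 144,000 bytes/s.
File B: 24,000 × 2 × 6 = 288,000 bytes/s.
File B is larger; ratio = 368,928,000 / 184,464,000 = 2.00.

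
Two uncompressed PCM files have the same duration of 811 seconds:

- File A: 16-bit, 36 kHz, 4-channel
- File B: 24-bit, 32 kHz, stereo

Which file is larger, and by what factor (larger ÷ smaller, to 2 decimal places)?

File A: 36,000 × 2 × 4 = 288,000 bytes/s.
File B: 32,000 × 3 × 2 = 192,000 bytes/s.
File A is larger; ratio = 233,568,000 / 155,712,000 = 1.50.

File A, by a factor of 1.50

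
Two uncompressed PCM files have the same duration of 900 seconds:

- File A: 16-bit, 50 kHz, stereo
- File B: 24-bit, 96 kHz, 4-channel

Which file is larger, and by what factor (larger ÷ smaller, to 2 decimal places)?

File A: 50,000 × 2 × 2 = 200,000 bytes/s.
File B: 96,000 × 3 × 4 = 1,152,000 bytes/s.
File B is larger; ratio = 1,036,800,000 / 180,000,000 = 5.76.

File B, by a factor of 5.76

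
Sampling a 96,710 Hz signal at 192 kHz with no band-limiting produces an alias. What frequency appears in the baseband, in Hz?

95,290 Hz

Nyquist = 192,000/2 = 96,000 Hz; 96,710 Hz exceeds it.
Alias = |96,710 − 1×192,000| = |96,710 − 192,000| = 95,290 Hz.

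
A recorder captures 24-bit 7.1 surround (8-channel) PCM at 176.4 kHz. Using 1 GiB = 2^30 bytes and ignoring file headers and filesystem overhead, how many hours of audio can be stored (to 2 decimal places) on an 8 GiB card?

Uncompressed byte rate = 176,400 × 3 × 8 = 4,233,600 bytes/s.
Capacity = 8 × 1,073,741,824 = 8,589,934,592 bytes.
8,589,934,592 / 4,233,600 ≈ 2028.99 s → 0.56 hours.

0.56 hours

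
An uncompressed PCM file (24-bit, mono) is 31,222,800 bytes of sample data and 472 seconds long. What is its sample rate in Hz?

22,050 Hz

Bytes = sample_rate × seconds × bytes_per_sample × channels.
sample_rate = 31,222,800 / (472 × 3 × 1) = 31,222,800 / 1,416 = 22,050 Hz.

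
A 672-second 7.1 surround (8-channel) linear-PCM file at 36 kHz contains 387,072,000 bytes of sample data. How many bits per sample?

Bytes per sample = 387,072,000 / (36,000 × 672 × 8) = 387,072,000 / 193,536,000 = 2.
Bit depth = 2 × 8 = 16 bits.

16 bits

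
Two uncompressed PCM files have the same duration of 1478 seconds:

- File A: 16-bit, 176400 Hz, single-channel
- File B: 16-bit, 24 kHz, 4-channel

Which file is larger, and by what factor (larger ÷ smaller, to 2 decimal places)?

File A: 176,400 × 2 × 1 = 352,800 bytes/s.
File B: 24,000 × 2 × 4 = 192,000 bytes/s.
File A is larger; ratio = 521,438,400 / 283,776,000 = 1.84.

File A, by a factor of 1.84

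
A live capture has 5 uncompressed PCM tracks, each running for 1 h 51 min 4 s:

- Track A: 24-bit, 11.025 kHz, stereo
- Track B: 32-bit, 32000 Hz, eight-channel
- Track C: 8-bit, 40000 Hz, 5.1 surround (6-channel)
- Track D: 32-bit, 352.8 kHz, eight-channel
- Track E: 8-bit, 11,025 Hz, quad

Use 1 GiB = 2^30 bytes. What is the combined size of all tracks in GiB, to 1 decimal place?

78.6 GiB

1 h 51 min 4 s = 6,664 s.
Track A: 11,025 × 6,664 × 3 × 2 = 440,823,600 bytes.
Track B: 32,000 × 6,664 × 4 × 8 = 6,823,936,000 bytes.
Track C: 40,000 × 6,664 × 1 × 6 = 1,599,360,000 bytes.
Track D: 352,800 × 6,664 × 4 × 8 = 75,233,894,400 bytes.
Track E: 11,025 × 6,664 × 1 × 4 = 293,882,400 bytes.
Total = 84,391,896,400 bytes = 78.6 GiB.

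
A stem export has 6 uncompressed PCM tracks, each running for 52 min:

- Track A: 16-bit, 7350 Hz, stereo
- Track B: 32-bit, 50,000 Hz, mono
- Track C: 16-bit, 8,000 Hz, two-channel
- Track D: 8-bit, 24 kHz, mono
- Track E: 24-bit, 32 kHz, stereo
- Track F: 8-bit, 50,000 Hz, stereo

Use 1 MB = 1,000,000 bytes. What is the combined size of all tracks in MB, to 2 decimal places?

52 min = 3,120 s.
Track A: 7,350 × 3,120 × 2 × 2 = 91,728,000 bytes.
Track B: 50,000 × 3,120 × 4 × 1 = 624,000,000 bytes.
Track C: 8,000 × 3,120 × 2 × 2 = 99,840,000 bytes.
Track D: 24,000 × 3,120 × 1 × 1 = 74,880,000 bytes.
Track E: 32,000 × 3,120 × 3 × 2 = 599,040,000 bytes.
Track F: 50,000 × 3,120 × 1 × 2 = 312,000,000 bytes.
Total = 1,801,488,000 bytes = 1801.49 MB.

1801.49 MB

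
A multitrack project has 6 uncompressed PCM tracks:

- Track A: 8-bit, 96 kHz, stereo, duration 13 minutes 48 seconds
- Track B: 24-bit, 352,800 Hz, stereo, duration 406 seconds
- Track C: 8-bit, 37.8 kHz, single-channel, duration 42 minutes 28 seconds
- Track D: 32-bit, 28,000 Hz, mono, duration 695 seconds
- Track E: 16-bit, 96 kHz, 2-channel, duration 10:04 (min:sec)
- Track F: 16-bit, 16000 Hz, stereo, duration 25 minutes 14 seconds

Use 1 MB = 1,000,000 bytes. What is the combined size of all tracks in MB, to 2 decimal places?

Track A: 13 minutes 48 seconds = 828 s; 96,000 × 828 × 1 × 2 = 158,976,000 bytes.
Track B: 352,800 × 406 × 3 × 2 = 859,420,800 bytes.
Track C: 42 minutes 28 seconds = 2,548 s; 37,800 × 2,548 × 1 × 1 = 96,314,400 bytes.
Track D: 28,000 × 695 × 4 × 1 = 77,840,000 bytes.
Track E: 10:04 (min:sec) = 604 s; 96,000 × 604 × 2 × 2 = 231,936,000 bytes.
Track F: 25 minutes 14 seconds = 1,514 s; 16,000 × 1,514 × 2 × 2 = 96,896,000 bytes.
Total = 1,521,383,200 bytes = 1521.38 MB.

1521.38 MB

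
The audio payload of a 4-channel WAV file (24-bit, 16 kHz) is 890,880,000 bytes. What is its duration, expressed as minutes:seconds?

Byte rate = 16,000 × 3 × 4 = 192,000 bytes/s.
Duration = 890,880,000 / 192,000 = 4,640 s.
4,640 s = 77:20.

77:20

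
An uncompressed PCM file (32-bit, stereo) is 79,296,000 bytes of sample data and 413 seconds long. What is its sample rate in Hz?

24,000 Hz

Bytes = sample_rate × seconds × bytes_per_sample × channels.
sample_rate = 79,296,000 / (413 × 4 × 2) = 79,296,000 / 3,304 = 24,000 Hz.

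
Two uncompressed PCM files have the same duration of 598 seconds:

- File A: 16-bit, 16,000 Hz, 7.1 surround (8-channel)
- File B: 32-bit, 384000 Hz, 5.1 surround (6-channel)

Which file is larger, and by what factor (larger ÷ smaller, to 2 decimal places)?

File A: 16,000 × 2 × 8 = 256,000 bytes/s.
File B: 384,000 × 4 × 6 = 9,216,000 bytes/s.
File B is larger; ratio = 5,511,168,000 / 153,088,000 = 36.00.

File B, by a factor of 36.00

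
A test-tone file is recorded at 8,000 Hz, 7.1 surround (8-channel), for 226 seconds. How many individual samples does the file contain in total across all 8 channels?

14,464,000 samples

8,000 × 226 s × 8 ch = 14,464,000 samples.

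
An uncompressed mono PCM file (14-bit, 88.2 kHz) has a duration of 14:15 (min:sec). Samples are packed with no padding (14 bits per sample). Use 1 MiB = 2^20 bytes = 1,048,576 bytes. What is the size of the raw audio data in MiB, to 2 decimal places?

125.86 MiB

Duration = 14:15 (min:sec) = 855 s.
Bits = 88,200 × 855 × 14 × 1 = 1,055,754,000 bits = 131,969,250 bytes.
131,969,250 / 1,048,576 = 125.86 MiB.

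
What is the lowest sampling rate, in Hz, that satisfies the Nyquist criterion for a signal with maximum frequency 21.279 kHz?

42,558 Hz

Minimum sample rate = 2 × 21,279 Hz = 42,558 Hz.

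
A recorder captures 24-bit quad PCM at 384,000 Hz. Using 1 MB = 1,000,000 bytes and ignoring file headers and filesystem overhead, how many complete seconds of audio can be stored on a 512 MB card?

Uncompressed byte rate = 384,000 × 3 × 4 = 4,608,000 bytes/s.
Capacity = 512 × 1,000,000 = 512,000,000 bytes.
512,000,000 / 4,608,000 ≈ 111.11 s → 111 seconds.

111 seconds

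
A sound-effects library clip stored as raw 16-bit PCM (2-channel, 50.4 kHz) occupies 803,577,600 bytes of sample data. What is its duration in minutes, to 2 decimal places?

Byte rate = 50,400 × 2 × 2 = 201,600 bytes/s.
Duration = 803,577,600 / 201,600 = 3,986 s.
3,986 s / 60 = 66.43 minutes.

66.43 minutes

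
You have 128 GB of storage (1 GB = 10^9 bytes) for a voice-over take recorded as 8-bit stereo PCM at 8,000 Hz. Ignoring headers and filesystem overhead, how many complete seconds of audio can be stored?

8,000,000 seconds

Uncompressed byte rate = 8,000 × 1 × 2 = 16,000 bytes/s.
Capacity = 128 × 1,000,000,000 = 128,000,000,000 bytes.
128,000,000,000 / 16,000 ≈ 8000000 s → 8,000,000 seconds.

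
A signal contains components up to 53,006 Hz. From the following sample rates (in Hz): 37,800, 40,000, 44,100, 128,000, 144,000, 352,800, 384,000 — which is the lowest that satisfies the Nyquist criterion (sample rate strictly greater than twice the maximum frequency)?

128,000 Hz

Need sample rate > 2 × 53,006 = 106,012 Hz.
Lowest listed rate above 106,012 Hz is 128,000 Hz.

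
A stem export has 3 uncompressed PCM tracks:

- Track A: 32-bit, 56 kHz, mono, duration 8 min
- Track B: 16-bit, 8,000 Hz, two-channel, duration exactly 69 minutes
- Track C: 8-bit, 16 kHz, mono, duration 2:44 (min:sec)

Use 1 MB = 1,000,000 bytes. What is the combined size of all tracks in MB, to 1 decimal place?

242.6 MB

Track A: 8 min = 480 s; 56,000 × 480 × 4 × 1 = 107,520,000 bytes.
Track B: exactly 69 minutes = 4,140 s; 8,000 × 4,140 × 2 × 2 = 132,480,000 bytes.
Track C: 2:44 (min:sec) = 164 s; 16,000 × 164 × 1 × 1 = 2,624,000 bytes.
Total = 242,624,000 bytes = 242.6 MB.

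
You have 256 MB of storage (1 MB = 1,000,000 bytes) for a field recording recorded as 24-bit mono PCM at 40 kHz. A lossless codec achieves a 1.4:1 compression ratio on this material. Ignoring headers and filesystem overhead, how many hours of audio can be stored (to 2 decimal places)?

Uncompressed byte rate = 40,000 × 3 × 1 = 120,000 bytes/s.
After 1.4:1 compression, effective rate ≈ 85714.29 bytes/s.
Capacity = 256 × 1,000,000 = 256,000,000 bytes.
256,000,000 / effective rate ≈ 2986.67 s → 0.83 hours.

0.83 hours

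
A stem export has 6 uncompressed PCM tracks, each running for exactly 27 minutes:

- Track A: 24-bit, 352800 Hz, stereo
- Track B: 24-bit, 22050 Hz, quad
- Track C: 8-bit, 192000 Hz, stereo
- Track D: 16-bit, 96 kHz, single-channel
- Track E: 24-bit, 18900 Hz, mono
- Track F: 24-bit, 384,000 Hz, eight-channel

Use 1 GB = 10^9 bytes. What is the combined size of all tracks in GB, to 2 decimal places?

exactly 27 minutes = 1,620 s.
Track A: 352,800 × 1,620 × 3 × 2 = 3,429,216,000 bytes.
Track B: 22,050 × 1,620 × 3 × 4 = 428,652,000 bytes.
Track C: 192,000 × 1,620 × 1 × 2 = 622,080,000 bytes.
Track D: 96,000 × 1,620 × 2 × 1 = 311,040,000 bytes.
Track E: 18,900 × 1,620 × 3 × 1 = 91,854,000 bytes.
Track F: 384,000 × 1,620 × 3 × 8 = 14,929,920,000 bytes.
Total = 19,812,762,000 bytes = 19.81 GB.

19.81 GB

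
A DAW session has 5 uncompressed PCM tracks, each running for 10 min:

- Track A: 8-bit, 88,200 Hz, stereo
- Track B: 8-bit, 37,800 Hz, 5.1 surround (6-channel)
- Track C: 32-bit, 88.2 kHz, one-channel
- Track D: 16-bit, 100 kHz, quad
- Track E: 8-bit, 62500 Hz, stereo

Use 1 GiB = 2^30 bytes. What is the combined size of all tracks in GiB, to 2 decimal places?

0.94 GiB

10 min = 600 s.
Track A: 88,200 × 600 × 1 × 2 = 105,840,000 bytes.
Track B: 37,800 × 600 × 1 × 6 = 136,080,000 bytes.
Track C: 88,200 × 600 × 4 × 1 = 211,680,000 bytes.
Track D: 100,000 × 600 × 2 × 4 = 480,000,000 bytes.
Track E: 62,500 × 600 × 1 × 2 = 75,000,000 bytes.
Total = 1,008,600,000 bytes = 0.94 GiB.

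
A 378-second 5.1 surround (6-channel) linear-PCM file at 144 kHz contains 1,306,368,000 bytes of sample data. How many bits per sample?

Bytes per sample = 1,306,368,000 / (144,000 × 378 × 6) = 1,306,368,000 / 326,592,000 = 4.
Bit depth = 4 × 8 = 32 bits.

32 bits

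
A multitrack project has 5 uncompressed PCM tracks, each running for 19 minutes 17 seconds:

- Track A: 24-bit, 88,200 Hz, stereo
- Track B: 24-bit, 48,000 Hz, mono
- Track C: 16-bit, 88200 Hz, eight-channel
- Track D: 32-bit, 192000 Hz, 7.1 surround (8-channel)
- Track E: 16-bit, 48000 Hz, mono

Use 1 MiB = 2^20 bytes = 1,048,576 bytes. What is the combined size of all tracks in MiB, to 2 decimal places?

9185.15 MiB

19 minutes 17 seconds = 1,157 s.
Track A: 88,200 × 1,157 × 3 × 2 = 612,284,400 bytes.
Track B: 48,000 × 1,157 × 3 × 1 = 166,608,000 bytes.
Track C: 88,200 × 1,157 × 2 × 8 = 1,632,758,400 bytes.
Track D: 192,000 × 1,157 × 4 × 8 = 7,108,608,000 bytes.
Track E: 48,000 × 1,157 × 2 × 1 = 111,072,000 bytes.
Total = 9,631,330,800 bytes = 9185.15 MiB.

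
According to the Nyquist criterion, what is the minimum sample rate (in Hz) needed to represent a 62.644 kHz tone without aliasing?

Minimum sample rate = 2 × 62,644 Hz = 125,288 Hz.

125,288 Hz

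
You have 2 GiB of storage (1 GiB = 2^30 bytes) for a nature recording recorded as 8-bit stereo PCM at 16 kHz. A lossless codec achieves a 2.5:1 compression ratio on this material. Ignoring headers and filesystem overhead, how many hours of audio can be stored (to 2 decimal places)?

Uncompressed byte rate = 16,000 × 1 × 2 = 32,000 bytes/s.
After 2.5:1 compression, effective rate ≈ 12800 bytes/s.
Capacity = 2 × 1,073,741,824 = 2,147,483,648 bytes.
2,147,483,648 / effective rate ≈ 167772.16 s → 46.60 hours.

46.60 hours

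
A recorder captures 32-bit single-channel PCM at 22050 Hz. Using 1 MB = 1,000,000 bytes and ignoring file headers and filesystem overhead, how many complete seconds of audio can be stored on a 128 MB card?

Uncompressed byte rate = 22,050 × 4 × 1 = 88,200 bytes/s.
Capacity = 128 × 1,000,000 = 128,000,000 bytes.
128,000,000 / 88,200 ≈ 1451.25 s → 1,451 seconds.

1,451 seconds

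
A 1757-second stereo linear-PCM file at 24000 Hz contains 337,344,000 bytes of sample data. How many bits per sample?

32 bits

Bytes per sample = 337,344,000 / (24,000 × 1,757 × 2) = 337,344,000 / 84,336,000 = 4.
Bit depth = 4 × 8 = 32 bits.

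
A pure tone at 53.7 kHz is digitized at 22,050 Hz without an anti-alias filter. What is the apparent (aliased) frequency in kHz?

Nyquist = 22,050/2 = 11,025 Hz; 53,700 Hz exceeds it.
Alias = |53,700 − 2×22,050| = |53,700 − 44,100| = 9,600 Hz = 9.6 kHz.

9.6 kHz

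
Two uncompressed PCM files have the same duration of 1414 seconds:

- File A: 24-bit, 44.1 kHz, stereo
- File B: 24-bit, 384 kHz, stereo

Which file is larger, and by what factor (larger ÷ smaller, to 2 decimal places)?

File A: 44,100 × 3 × 2 = 264,600 bytes/s.
File B: 384,000 × 3 × 2 = 2,304,000 bytes/s.
File B is larger; ratio = 3,257,856,000 / 374,144,400 = 8.71.

File B, by a factor of 8.71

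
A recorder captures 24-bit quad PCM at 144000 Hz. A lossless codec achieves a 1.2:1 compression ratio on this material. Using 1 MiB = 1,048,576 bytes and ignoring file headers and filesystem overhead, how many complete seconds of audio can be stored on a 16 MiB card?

Uncompressed byte rate = 144,000 × 3 × 4 = 1,728,000 bytes/s.
After 1.2:1 compression, effective rate ≈ 1440000 bytes/s.
Capacity = 16 × 1,048,576 = 16,777,216 bytes.
16,777,216 / effective rate ≈ 11.65 s → 11 seconds.

11 seconds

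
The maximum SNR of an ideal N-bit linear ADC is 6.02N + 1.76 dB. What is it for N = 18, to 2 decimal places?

6.02 × 18 + 1.76 = 110.12 dB.

110.12 dB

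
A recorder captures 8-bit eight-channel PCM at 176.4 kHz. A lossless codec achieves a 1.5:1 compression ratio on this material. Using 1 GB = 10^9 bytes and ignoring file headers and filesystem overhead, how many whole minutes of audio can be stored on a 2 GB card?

Uncompressed byte rate = 176,400 × 1 × 8 = 1,411,200 bytes/s.
After 1.5:1 compression, effective rate ≈ 940800 bytes/s.
Capacity = 2 × 1,000,000,000 = 2,000,000,000 bytes.
2,000,000,000 / effective rate ≈ 2125.85 s → 35 minutes.

35 minutes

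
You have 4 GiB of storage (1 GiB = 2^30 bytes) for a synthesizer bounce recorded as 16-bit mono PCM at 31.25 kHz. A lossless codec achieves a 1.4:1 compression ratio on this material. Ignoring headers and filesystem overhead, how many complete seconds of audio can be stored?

96,207 seconds

Uncompressed byte rate = 31,250 × 2 × 1 = 62,500 bytes/s.
After 1.4:1 compression, effective rate ≈ 44642.86 bytes/s.
Capacity = 4 × 1,073,741,824 = 4,294,967,296 bytes.
4,294,967,296 / effective rate ≈ 96207.27 s → 96,207 seconds.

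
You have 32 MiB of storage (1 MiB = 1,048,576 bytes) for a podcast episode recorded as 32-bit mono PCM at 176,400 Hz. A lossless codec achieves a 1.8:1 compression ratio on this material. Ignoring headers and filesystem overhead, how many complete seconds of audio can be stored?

85 seconds

Uncompressed byte rate = 176,400 × 4 × 1 = 705,600 bytes/s.
After 1.8:1 compression, effective rate ≈ 392000 bytes/s.
Capacity = 32 × 1,048,576 = 33,554,432 bytes.
33,554,432 / effective rate ≈ 85.6 s → 85 seconds.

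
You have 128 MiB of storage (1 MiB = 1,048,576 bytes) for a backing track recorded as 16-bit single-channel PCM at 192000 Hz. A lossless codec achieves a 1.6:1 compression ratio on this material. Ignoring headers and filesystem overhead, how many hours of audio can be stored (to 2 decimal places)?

0.16 hours

Uncompressed byte rate = 192,000 × 2 × 1 = 384,000 bytes/s.
After 1.6:1 compression, effective rate ≈ 240000 bytes/s.
Capacity = 128 × 1,048,576 = 134,217,728 bytes.
134,217,728 / effective rate ≈ 559.24 s → 0.16 hours.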